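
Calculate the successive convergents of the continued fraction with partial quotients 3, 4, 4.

Using the convergent recurrence p_i = a_i*p_{i-1} + p_{i-2}, q_i = a_i*q_{i-1} + q_{i-2} with p_{-2}=0, p_{-1}=1, q_{-2}=1, q_{-1}=0:
  i=0: a_0=3, p_0 = 3*1 + 0 = 3, q_0 = 3*0 + 1 = 1.
  i=1: a_1=4, p_1 = 4*3 + 1 = 13, q_1 = 4*1 + 0 = 4.
  i=2: a_2=4, p_2 = 4*13 + 3 = 55, q_2 = 4*4 + 1 = 17.

3/1, 13/4, 55/17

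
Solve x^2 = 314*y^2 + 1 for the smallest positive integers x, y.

(x, y) = (392499, 22150)

First expand sqrt(314) as a continued fraction. With x_i = (sqrt(314) + m_i)/d_i and (m_0, d_0) = (0, 1): a_0 = floor(sqrt(314)) = 17, since 17^2 = 289 <= 314 < 324 = 18^2.
Iterate m_{i+1} = d_i*a_i - m_i, d_{i+1} = (314 - m_{i+1}^2)/d_i, a_{i+1} = floor((a_0 + m_{i+1})/d_{i+1}):
  m_1 = 1*17 - 0 = 17, d_1 = (314 - 17^2)/1 = 25/1 = 25, a_1 = floor((17 + 17)/25) = 1.
  m_2 = 25*1 - 17 = 8, d_2 = (314 - 8^2)/25 = 250/25 = 10, a_2 = floor((17 + 8)/10) = 2.
  m_3 = 10*2 - 8 = 12, d_3 = (314 - 12^2)/10 = 170/10 = 17, a_3 = floor((17 + 12)/17) = 1.
  m_4 = 17*1 - 12 = 5, d_4 = (314 - 5^2)/17 = 289/17 = 17, a_4 = floor((17 + 5)/17) = 1.
  m_5 = 17*1 - 5 = 12, d_5 = (314 - 12^2)/17 = 170/17 = 10, a_5 = floor((17 + 12)/10) = 2.
  m_6 = 10*2 - 12 = 8, d_6 = (314 - 8^2)/10 = 250/10 = 25, a_6 = floor((17 + 8)/25) = 1.
  m_7 = 25*1 - 8 = 17, d_7 = (314 - 17^2)/25 = 25/25 = 1, a_7 = floor((17 + 17)/1) = 34.
  m_8 = 1*34 - 17 = 17, d_8 = (314 - 17^2)/1 = 25/1 = 25: (m_8, d_8) = (m_1, d_1) = (17, 25), so from here the quotients repeat a_1, ..., a_7; the period length is 7.
So sqrt(314) = [17; (1, 2, 1, 1, 2, 1, 34)] with period length k = 7.
k is odd, so (p_{k-1}, q_{k-1}) only solves x^2 - 314y^2 = -1 and the fundamental solution of x^2 - 314y^2 = 1 is (p_{2k-1}, q_{2k-1}) = (p_13, q_13); compute convergents through index 13, running through the period twice.
Convergents (p_i = a_i*p_{i-1} + p_{i-2}, q_i = a_i*q_{i-1} + q_{i-2} with p_{-2}=0, p_{-1}=1, q_{-2}=1, q_{-1}=0):
  i=0: a_0=17, p_0 = 17*1 + 0 = 17, q_0 = 17*0 + 1 = 1.
  i=1: a_1=1, p_1 = 1*17 + 1 = 18, q_1 = 1*1 + 0 = 1.
  i=2: a_2=2, p_2 = 2*18 + 17 = 53, q_2 = 2*1 + 1 = 3.
  i=3: a_3=1, p_3 = 1*53 + 18 = 71, q_3 = 1*3 + 1 = 4.
  i=4: a_4=1, p_4 = 1*71 + 53 = 124, q_4 = 1*4 + 3 = 7.
  i=5: a_5=2, p_5 = 2*124 + 71 = 319, q_5 = 2*7 + 4 = 18.
  i=6: a_6=1, p_6 = 1*319 + 124 = 443, q_6 = 1*18 + 7 = 25.
  i=7: a_7=34, p_7 = 34*443 + 319 = 15381, q_7 = 34*25 + 18 = 868.
  i=8: a_8=1, p_8 = 1*15381 + 443 = 15824, q_8 = 1*868 + 25 = 893.
  i=9: a_9=2, p_9 = 2*15824 + 15381 = 47029, q_9 = 2*893 + 868 = 2654.
  i=10: a_10=1, p_10 = 1*47029 + 15824 = 62853, q_10 = 1*2654 + 893 = 3547.
  i=11: a_11=1, p_11 = 1*62853 + 47029 = 109882, q_11 = 1*3547 + 2654 = 6201.
  i=12: a_12=2, p_12 = 2*109882 + 62853 = 282617, q_12 = 2*6201 + 3547 = 15949.
  i=13: a_13=1, p_13 = 1*282617 + 109882 = 392499, q_13 = 1*15949 + 6201 = 22150.
Indeed p_6^2 - 314*q_6^2 = 196249 - 196250 = -1, not +1.
Check: 392499^2 - 314*22150^2 = 154055465001 - 154055465000 = 1, so (x, y) = (392499, 22150) solves the equation, and by the theorem it is the least positive solution.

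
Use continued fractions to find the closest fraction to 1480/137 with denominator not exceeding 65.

Expand x = 1480/137 as a continued fraction with the Euclidean algorithm:
  1480 = 10*137 + 110, so a_0 = 10.
  137 = 1*110 + 27, so a_1 = 1.
  110 = 4*27 + 2, so a_2 = 4.
  27 = 13*2 + 1, so a_3 = 13.
  2 = 2*1 + 0, so a_4 = 2.
so x = [10; 1, 4, 13, 2].
Convergents (p_i = a_i*p_{i-1} + p_{i-2}, q_i = a_i*q_{i-1} + q_{i-2} with p_{-2}=0, p_{-1}=1, q_{-2}=1, q_{-1}=0), until the denominator exceeds 65:
  i=0: a_0=10, p_0 = 10*1 + 0 = 10, q_0 = 10*0 + 1 = 1.
  i=1: a_1=1, p_1 = 1*10 + 1 = 11, q_1 = 1*1 + 0 = 1.
  i=2: a_2=4, p_2 = 4*11 + 10 = 54, q_2 = 4*1 + 1 = 5.
  i=3: a_3=13, p_3 = 13*54 + 11 = 713, q_3 = 13*5 + 1 = 66.
q_3 = 66 > 65, so the last convergent with denominator <= 65 is p_2/q_2 = 54/5.
The closest fraction with denominator <= 65 is either p_2/q_2 or the intermediate fraction (k*p_2 + p_1)/(k*q_2 + q_1) with the largest k >= 1 whose denominator stays <= 65; these approach x as k grows, and every other convergent or intermediate fraction in range is farther away.
Largest k: floor((65 - q_1)/q_2) = floor((65 - 1)/5) = 12.
That gives (12*54 + 11)/(12*5 + 1) = 659/61.
Compare the errors: |x - 54/5| = |1480*5 - 54*137|/(137*5) = 2/685, and |x - 659/61| = |1480*61 - 659*137|/(137*61) = 3/8357.
Cross-multiplying, 3*685 = 2055 < 16714 = 2*8357, so 3/8357 is smaller: the intermediate fraction 659/61 is closer to x than 54/5.

659/61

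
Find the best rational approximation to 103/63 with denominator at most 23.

Expand x = 103/63 as a continued fraction with the Euclidean algorithm:
  103 = 1*63 + 40, so a_0 = 1.
  63 = 1*40 + 23, so a_1 = 1.
  40 = 1*23 + 17, so a_2 = 1.
  23 = 1*17 + 6, so a_3 = 1.
  17 = 2*6 + 5, so a_4 = 2.
  6 = 1*5 + 1, so a_5 = 1.
  5 = 5*1 + 0, so a_6 = 5.
so x = [1; 1, 1, 1, 2, 1, 5].
Convergents (p_i = a_i*p_{i-1} + p_{i-2}, q_i = a_i*q_{i-1} + q_{i-2} with p_{-2}=0, p_{-1}=1, q_{-2}=1, q_{-1}=0), until the denominator exceeds 23:
  i=0: a_0=1, p_0 = 1*1 + 0 = 1, q_0 = 1*0 + 1 = 1.
  i=1: a_1=1, p_1 = 1*1 + 1 = 2, q_1 = 1*1 + 0 = 1.
  i=2: a_2=1, p_2 = 1*2 + 1 = 3, q_2 = 1*1 + 1 = 2.
  i=3: a_3=1, p_3 = 1*3 + 2 = 5, q_3 = 1*2 + 1 = 3.
  i=4: a_4=2, p_4 = 2*5 + 3 = 13, q_4 = 2*3 + 2 = 8.
  i=5: a_5=1, p_5 = 1*13 + 5 = 18, q_5 = 1*8 + 3 = 11.
  i=6: a_6=5, p_6 = 5*18 + 13 = 103, q_6 = 5*11 + 8 = 63.
q_6 = 63 > 23, so the last convergent with denominator <= 23 is p_5/q_5 = 18/11.
The closest fraction with denominator <= 23 is either p_5/q_5 or the intermediate fraction (k*p_5 + p_4)/(k*q_5 + q_4) with the largest k >= 1 whose denominator stays <= 23; these approach x as k grows, and every other convergent or intermediate fraction in range is farther away.
Largest k: floor((23 - q_4)/q_5) = floor((23 - 8)/11) = 1.
That gives (1*18 + 13)/(1*11 + 8) = 31/19.
Compare the errors: |x - 18/11| = |103*11 - 18*63|/(63*11) = 1/693, and |x - 31/19| = |103*19 - 31*63|/(63*19) = 4/1197.
Cross-multiplying, 1*1197 = 1197 < 2772 = 4*693, so 1/693 is smaller: the convergent 18/11 is closer to x than 31/19.

18/11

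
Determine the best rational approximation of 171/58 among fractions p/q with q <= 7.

Expand x = 171/58 as a continued fraction with the Euclidean algorithm:
  171 = 2*58 + 55, so a_0 = 2.
  58 = 1*55 + 3, so a_1 = 1.
  55 = 18*3 + 1, so a_2 = 18.
  3 = 3*1 + 0, so a_3 = 3.
so x = [2; 1, 18, 3].
Convergents (p_i = a_i*p_{i-1} + p_{i-2}, q_i = a_i*q_{i-1} + q_{i-2} with p_{-2}=0, p_{-1}=1, q_{-2}=1, q_{-1}=0), until the denominator exceeds 7:
  i=0: a_0=2, p_0 = 2*1 + 0 = 2, q_0 = 2*0 + 1 = 1.
  i=1: a_1=1, p_1 = 1*2 + 1 = 3, q_1 = 1*1 + 0 = 1.
  i=2: a_2=18, p_2 = 18*3 + 2 = 56, q_2 = 18*1 + 1 = 19.
q_2 = 19 > 7, so the last convergent with denominator <= 7 is p_1/q_1 = 3/1.
The closest fraction with denominator <= 7 is either p_1/q_1 or the intermediate fraction (k*p_1 + p_0)/(k*q_1 + q_0) with the largest k >= 1 whose denominator stays <= 7; these approach x as k grows, and every other convergent or intermediate fraction in range is farther away.
Largest k: floor((7 - q_0)/q_1) = floor((7 - 1)/1) = 6.
That gives (6*3 + 2)/(6*1 + 1) = 20/7.
Compare the errors: |x - 3/1| = |171*1 - 3*58|/(58*1) = 3/58, and |x - 20/7| = |171*7 - 20*58|/(58*7) = 37/406.
Cross-multiplying, 3*406 = 1218 < 2146 = 37*58, so 3/58 is smaller: the convergent 3/1 is closer to x than 20/7.

3/1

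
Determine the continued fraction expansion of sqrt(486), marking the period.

Write x_i = (sqrt(486) + m_i)/d_i with (m_0, d_0) = (0, 1). a_0 = floor(sqrt(486)) = 22, since 22^2 = 484 <= 486 < 529 = 23^2.
Iterate m_{i+1} = d_i*a_i - m_i, d_{i+1} = (486 - m_{i+1}^2)/d_i, a_{i+1} = floor((a_0 + m_{i+1})/d_{i+1}):
  m_1 = 1*22 - 0 = 22, d_1 = (486 - 22^2)/1 = 2/1 = 2, a_1 = floor((22 + 22)/2) = 22.
  m_2 = 2*22 - 22 = 22, d_2 = (486 - 22^2)/2 = 2/2 = 1, a_2 = floor((22 + 22)/1) = 44.
  m_3 = 1*44 - 22 = 22, d_3 = (486 - 22^2)/1 = 2/1 = 2: (m_3, d_3) = (m_1, d_1) = (22, 2), so from here the quotients repeat a_1, a_2; the period length is 2.
Hence the expansion of sqrt(486) is a_0 = 22 followed by the repeating block 22, 44 (period 2).

[22; (22, 44)]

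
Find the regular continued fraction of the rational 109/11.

[9; 1, 10]

Run the Euclidean algorithm on 109 and 11; the successive quotients are the partial quotients a_0, a_1, ... (each step inverts the fractional part left over by the previous one):
  109 = 9*11 + 10, so a_0 = 9.
  11 = 1*10 + 1, so a_1 = 1.
  10 = 10*1 + 0, so a_2 = 10.
The remainder reaches 0 after 3 divisions, so the expansion has 3 partial quotients, read off in order.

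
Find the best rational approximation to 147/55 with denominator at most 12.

8/3

Expand x = 147/55 as a continued fraction with the Euclidean algorithm:
  147 = 2*55 + 37, so a_0 = 2.
  55 = 1*37 + 18, so a_1 = 1.
  37 = 2*18 + 1, so a_2 = 2.
  18 = 18*1 + 0, so a_3 = 18.
so x = [2; 1, 2, 18].
Convergents (p_i = a_i*p_{i-1} + p_{i-2}, q_i = a_i*q_{i-1} + q_{i-2} with p_{-2}=0, p_{-1}=1, q_{-2}=1, q_{-1}=0), until the denominator exceeds 12:
  i=0: a_0=2, p_0 = 2*1 + 0 = 2, q_0 = 2*0 + 1 = 1.
  i=1: a_1=1, p_1 = 1*2 + 1 = 3, q_1 = 1*1 + 0 = 1.
  i=2: a_2=2, p_2 = 2*3 + 2 = 8, q_2 = 2*1 + 1 = 3.
  i=3: a_3=18, p_3 = 18*8 + 3 = 147, q_3 = 18*3 + 1 = 55.
q_3 = 55 > 12, so the last convergent with denominator <= 12 is p_2/q_2 = 8/3.
The closest fraction with denominator <= 12 is either p_2/q_2 or the intermediate fraction (k*p_2 + p_1)/(k*q_2 + q_1) with the largest k >= 1 whose denominator stays <= 12; these approach x as k grows, and every other convergent or intermediate fraction in range is farther away.
Largest k: floor((12 - q_1)/q_2) = floor((12 - 1)/3) = 3.
That gives (3*8 + 3)/(3*3 + 1) = 27/10.
Compare the errors: |x - 8/3| = |147*3 - 8*55|/(55*3) = 1/165, and |x - 27/10| = |147*10 - 27*55|/(55*10) = 15/550.
Cross-multiplying, 1*550 = 550 < 2475 = 15*165, so 1/165 is smaller: the convergent 8/3 is closer to x than 27/10.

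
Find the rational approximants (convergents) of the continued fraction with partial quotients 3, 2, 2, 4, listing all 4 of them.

3/1, 7/2, 17/5, 75/22

Using the convergent recurrence p_i = a_i*p_{i-1} + p_{i-2}, q_i = a_i*q_{i-1} + q_{i-2} with p_{-2}=0, p_{-1}=1, q_{-2}=1, q_{-1}=0:
  i=0: a_0=3, p_0 = 3*1 + 0 = 3, q_0 = 3*0 + 1 = 1.
  i=1: a_1=2, p_1 = 2*3 + 1 = 7, q_1 = 2*1 + 0 = 2.
  i=2: a_2=2, p_2 = 2*7 + 3 = 17, q_2 = 2*2 + 1 = 5.
  i=3: a_3=4, p_3 = 4*17 + 7 = 75, q_3 = 4*5 + 2 = 22.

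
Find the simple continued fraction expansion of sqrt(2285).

Write x_i = (sqrt(2285) + m_i)/d_i with (m_0, d_0) = (0, 1). a_0 = floor(sqrt(2285)) = 47, since 47^2 = 2209 <= 2285 < 2304 = 48^2.
Iterate m_{i+1} = d_i*a_i - m_i, d_{i+1} = (2285 - m_{i+1}^2)/d_i, a_{i+1} = floor((a_0 + m_{i+1})/d_{i+1}):
  m_1 = 1*47 - 0 = 47, d_1 = (2285 - 47^2)/1 = 76/1 = 76, a_1 = floor((47 + 47)/76) = 1.
  m_2 = 76*1 - 47 = 29, d_2 = (2285 - 29^2)/76 = 1444/76 = 19, a_2 = floor((47 + 29)/19) = 4.
  m_3 = 19*4 - 29 = 47, d_3 = (2285 - 47^2)/19 = 76/19 = 4, a_3 = floor((47 + 47)/4) = 23.
  m_4 = 4*23 - 47 = 45, d_4 = (2285 - 45^2)/4 = 260/4 = 65, a_4 = floor((47 + 45)/65) = 1.
  m_5 = 65*1 - 45 = 20, d_5 = (2285 - 20^2)/65 = 1885/65 = 29, a_5 = floor((47 + 20)/29) = 2.
  m_6 = 29*2 - 20 = 38, d_6 = (2285 - 38^2)/29 = 841/29 = 29, a_6 = floor((47 + 38)/29) = 2.
  m_7 = 29*2 - 38 = 20, d_7 = (2285 - 20^2)/29 = 1885/29 = 65, a_7 = floor((47 + 20)/65) = 1.
  m_8 = 65*1 - 20 = 45, d_8 = (2285 - 45^2)/65 = 260/65 = 4, a_8 = floor((47 + 45)/4) = 23.
  m_9 = 4*23 - 45 = 47, d_9 = (2285 - 47^2)/4 = 76/4 = 19, a_9 = floor((47 + 47)/19) = 4.
  m_10 = 19*4 - 47 = 29, d_10 = (2285 - 29^2)/19 = 1444/19 = 76, a_10 = floor((47 + 29)/76) = 1.
  m_11 = 76*1 - 29 = 47, d_11 = (2285 - 47^2)/76 = 76/76 = 1, a_11 = floor((47 + 47)/1) = 94.
  m_12 = 1*94 - 47 = 47, d_12 = (2285 - 47^2)/1 = 76/1 = 76: (m_12, d_12) = (m_1, d_1) = (47, 76), so from here the quotients repeat a_1, ..., a_11; the period length is 11.
Hence the expansion of sqrt(2285) is a_0 = 47 followed by the repeating block 1, 4, 23, 1, 2, 2, 1, 23, 4, 1, 94 (period 11).

[47; (1, 4, 23, 1, 2, 2, 1, 23, 4, 1, 94)]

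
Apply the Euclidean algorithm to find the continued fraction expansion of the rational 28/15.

Run the Euclidean algorithm on 28 and 15; the successive quotients are the partial quotients a_0, a_1, ... (each step inverts the fractional part left over by the previous one):
  28 = 1*15 + 13, so a_0 = 1.
  15 = 1*13 + 2, so a_1 = 1.
  13 = 6*2 + 1, so a_2 = 6.
  2 = 2*1 + 0, so a_3 = 2.
The remainder reaches 0 after 4 divisions, so the expansion has 4 partial quotients, read off in order.

[1; 1, 6, 2]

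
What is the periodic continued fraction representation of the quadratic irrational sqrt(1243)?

Write x_i = (sqrt(1243) + m_i)/d_i with (m_0, d_0) = (0, 1). a_0 = floor(sqrt(1243)) = 35, since 35^2 = 1225 <= 1243 < 1296 = 36^2.
Iterate m_{i+1} = d_i*a_i - m_i, d_{i+1} = (1243 - m_{i+1}^2)/d_i, a_{i+1} = floor((a_0 + m_{i+1})/d_{i+1}):
  m_1 = 1*35 - 0 = 35, d_1 = (1243 - 35^2)/1 = 18/1 = 18, a_1 = floor((35 + 35)/18) = 3.
  m_2 = 18*3 - 35 = 19, d_2 = (1243 - 19^2)/18 = 882/18 = 49, a_2 = floor((35 + 19)/49) = 1.
  m_3 = 49*1 - 19 = 30, d_3 = (1243 - 30^2)/49 = 343/49 = 7, a_3 = floor((35 + 30)/7) = 9.
  m_4 = 7*9 - 30 = 33, d_4 = (1243 - 33^2)/7 = 154/7 = 22, a_4 = floor((35 + 33)/22) = 3.
  m_5 = 22*3 - 33 = 33, d_5 = (1243 - 33^2)/22 = 154/22 = 7, a_5 = floor((35 + 33)/7) = 9.
  m_6 = 7*9 - 33 = 30, d_6 = (1243 - 30^2)/7 = 343/7 = 49, a_6 = floor((35 + 30)/49) = 1.
  m_7 = 49*1 - 30 = 19, d_7 = (1243 - 19^2)/49 = 882/49 = 18, a_7 = floor((35 + 19)/18) = 3.
  m_8 = 18*3 - 19 = 35, d_8 = (1243 - 35^2)/18 = 18/18 = 1, a_8 = floor((35 + 35)/1) = 70.
  m_9 = 1*70 - 35 = 35, d_9 = (1243 - 35^2)/1 = 18/1 = 18: (m_9, d_9) = (m_1, d_1) = (35, 18), so from here the quotients repeat a_1, ..., a_8; the period length is 8.
Hence the expansion of sqrt(1243) is a_0 = 35 followed by the repeating block 3, 1, 9, 3, 9, 1, 3, 70 (period 8).

[35; (3, 1, 9, 3, 9, 1, 3, 70)]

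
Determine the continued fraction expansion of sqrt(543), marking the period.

Write x_i = (sqrt(543) + m_i)/d_i with (m_0, d_0) = (0, 1). a_0 = floor(sqrt(543)) = 23, since 23^2 = 529 <= 543 < 576 = 24^2.
Iterate m_{i+1} = d_i*a_i - m_i, d_{i+1} = (543 - m_{i+1}^2)/d_i, a_{i+1} = floor((a_0 + m_{i+1})/d_{i+1}):
  m_1 = 1*23 - 0 = 23, d_1 = (543 - 23^2)/1 = 14/1 = 14, a_1 = floor((23 + 23)/14) = 3.
  m_2 = 14*3 - 23 = 19, d_2 = (543 - 19^2)/14 = 182/14 = 13, a_2 = floor((23 + 19)/13) = 3.
  m_3 = 13*3 - 19 = 20, d_3 = (543 - 20^2)/13 = 143/13 = 11, a_3 = floor((23 + 20)/11) = 3.
  m_4 = 11*3 - 20 = 13, d_4 = (543 - 13^2)/11 = 374/11 = 34, a_4 = floor((23 + 13)/34) = 1.
  m_5 = 34*1 - 13 = 21, d_5 = (543 - 21^2)/34 = 102/34 = 3, a_5 = floor((23 + 21)/3) = 14.
  m_6 = 3*14 - 21 = 21, d_6 = (543 - 21^2)/3 = 102/3 = 34, a_6 = floor((23 + 21)/34) = 1.
  m_7 = 34*1 - 21 = 13, d_7 = (543 - 13^2)/34 = 374/34 = 11, a_7 = floor((23 + 13)/11) = 3.
  m_8 = 11*3 - 13 = 20, d_8 = (543 - 20^2)/11 = 143/11 = 13, a_8 = floor((23 + 20)/13) = 3.
  m_9 = 13*3 - 20 = 19, d_9 = (543 - 19^2)/13 = 182/13 = 14, a_9 = floor((23 + 19)/14) = 3.
  m_10 = 14*3 - 19 = 23, d_10 = (543 - 23^2)/14 = 14/14 = 1, a_10 = floor((23 + 23)/1) = 46.
  m_11 = 1*46 - 23 = 23, d_11 = (543 - 23^2)/1 = 14/1 = 14: (m_11, d_11) = (m_1, d_1) = (23, 14), so from here the quotients repeat a_1, ..., a_10; the period length is 10.
Hence the expansion of sqrt(543) is a_0 = 23 followed by the repeating block 3, 3, 3, 1, 14, 1, 3, 3, 3, 46 (period 10).

[23; (3, 3, 3, 1, 14, 1, 3, 3, 3, 46)]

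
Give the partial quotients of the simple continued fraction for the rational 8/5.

[1; 1, 1, 2]

Run the Euclidean algorithm on 8 and 5; the successive quotients are the partial quotients a_0, a_1, ... (each step inverts the fractional part left over by the previous one):
  8 = 1*5 + 3, so a_0 = 1.
  5 = 1*3 + 2, so a_1 = 1.
  3 = 1*2 + 1, so a_2 = 1.
  2 = 2*1 + 0, so a_3 = 2.
The remainder reaches 0 after 4 divisions, so the expansion has 4 partial quotients, read off in order.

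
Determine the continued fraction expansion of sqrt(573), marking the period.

[23; (1, 14, 1, 46)]

Write x_i = (sqrt(573) + m_i)/d_i with (m_0, d_0) = (0, 1). a_0 = floor(sqrt(573)) = 23, since 23^2 = 529 <= 573 < 576 = 24^2.
Iterate m_{i+1} = d_i*a_i - m_i, d_{i+1} = (573 - m_{i+1}^2)/d_i, a_{i+1} = floor((a_0 + m_{i+1})/d_{i+1}):
  m_1 = 1*23 - 0 = 23, d_1 = (573 - 23^2)/1 = 44/1 = 44, a_1 = floor((23 + 23)/44) = 1.
  m_2 = 44*1 - 23 = 21, d_2 = (573 - 21^2)/44 = 132/44 = 3, a_2 = floor((23 + 21)/3) = 14.
  m_3 = 3*14 - 21 = 21, d_3 = (573 - 21^2)/3 = 132/3 = 44, a_3 = floor((23 + 21)/44) = 1.
  m_4 = 44*1 - 21 = 23, d_4 = (573 - 23^2)/44 = 44/44 = 1, a_4 = floor((23 + 23)/1) = 46.
  m_5 = 1*46 - 23 = 23, d_5 = (573 - 23^2)/1 = 44/1 = 44: (m_5, d_5) = (m_1, d_1) = (23, 44), so from here the quotients repeat a_1, ..., a_4; the period length is 4.
Hence the expansion of sqrt(573) is a_0 = 23 followed by the repeating block 1, 14, 1, 46 (period 4).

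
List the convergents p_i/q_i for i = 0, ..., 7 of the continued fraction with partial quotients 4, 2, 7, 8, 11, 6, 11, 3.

4/1, 9/2, 67/15, 545/122, 6062/1357, 36917/8264, 412149/92261, 1273364/285047

Using the convergent recurrence p_i = a_i*p_{i-1} + p_{i-2}, q_i = a_i*q_{i-1} + q_{i-2} with p_{-2}=0, p_{-1}=1, q_{-2}=1, q_{-1}=0:
  i=0: a_0=4, p_0 = 4*1 + 0 = 4, q_0 = 4*0 + 1 = 1.
  i=1: a_1=2, p_1 = 2*4 + 1 = 9, q_1 = 2*1 + 0 = 2.
  i=2: a_2=7, p_2 = 7*9 + 4 = 67, q_2 = 7*2 + 1 = 15.
  i=3: a_3=8, p_3 = 8*67 + 9 = 545, q_3 = 8*15 + 2 = 122.
  i=4: a_4=11, p_4 = 11*545 + 67 = 6062, q_4 = 11*122 + 15 = 1357.
  i=5: a_5=6, p_5 = 6*6062 + 545 = 36917, q_5 = 6*1357 + 122 = 8264.
  i=6: a_6=11, p_6 = 11*36917 + 6062 = 412149, q_6 = 11*8264 + 1357 = 92261.
  i=7: a_7=3, p_7 = 3*412149 + 36917 = 1273364, q_7 = 3*92261 + 8264 = 285047.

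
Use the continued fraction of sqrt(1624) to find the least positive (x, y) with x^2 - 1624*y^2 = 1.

First expand sqrt(1624) as a continued fraction. With x_i = (sqrt(1624) + m_i)/d_i and (m_0, d_0) = (0, 1): a_0 = floor(sqrt(1624)) = 40, since 40^2 = 1600 <= 1624 < 1681 = 41^2.
Iterate m_{i+1} = d_i*a_i - m_i, d_{i+1} = (1624 - m_{i+1}^2)/d_i, a_{i+1} = floor((a_0 + m_{i+1})/d_{i+1}):
  m_1 = 1*40 - 0 = 40, d_1 = (1624 - 40^2)/1 = 24/1 = 24, a_1 = floor((40 + 40)/24) = 3.
  m_2 = 24*3 - 40 = 32, d_2 = (1624 - 32^2)/24 = 600/24 = 25, a_2 = floor((40 + 32)/25) = 2.
  m_3 = 25*2 - 32 = 18, d_3 = (1624 - 18^2)/25 = 1300/25 = 52, a_3 = floor((40 + 18)/52) = 1.
  m_4 = 52*1 - 18 = 34, d_4 = (1624 - 34^2)/52 = 468/52 = 9, a_4 = floor((40 + 34)/9) = 8.
  m_5 = 9*8 - 34 = 38, d_5 = (1624 - 38^2)/9 = 180/9 = 20, a_5 = floor((40 + 38)/20) = 3.
  m_6 = 20*3 - 38 = 22, d_6 = (1624 - 22^2)/20 = 1140/20 = 57, a_6 = floor((40 + 22)/57) = 1.
  m_7 = 57*1 - 22 = 35, d_7 = (1624 - 35^2)/57 = 399/57 = 7, a_7 = floor((40 + 35)/7) = 10.
  m_8 = 7*10 - 35 = 35, d_8 = (1624 - 35^2)/7 = 399/7 = 57, a_8 = floor((40 + 35)/57) = 1.
  m_9 = 57*1 - 35 = 22, d_9 = (1624 - 22^2)/57 = 1140/57 = 20, a_9 = floor((40 + 22)/20) = 3.
  m_10 = 20*3 - 22 = 38, d_10 = (1624 - 38^2)/20 = 180/20 = 9, a_10 = floor((40 + 38)/9) = 8.
  m_11 = 9*8 - 38 = 34, d_11 = (1624 - 34^2)/9 = 468/9 = 52, a_11 = floor((40 + 34)/52) = 1.
  m_12 = 52*1 - 34 = 18, d_12 = (1624 - 18^2)/52 = 1300/52 = 25, a_12 = floor((40 + 18)/25) = 2.
  m_13 = 25*2 - 18 = 32, d_13 = (1624 - 32^2)/25 = 600/25 = 24, a_13 = floor((40 + 32)/24) = 3.
  m_14 = 24*3 - 32 = 40, d_14 = (1624 - 40^2)/24 = 24/24 = 1, a_14 = floor((40 + 40)/1) = 80.
  m_15 = 1*80 - 40 = 40, d_15 = (1624 - 40^2)/1 = 24/1 = 24: (m_15, d_15) = (m_1, d_1) = (40, 24), so from here the quotients repeat a_1, ..., a_14; the period length is 14.
So sqrt(1624) = [40; (3, 2, 1, 8, 3, 1, 10, 1, 3, 8, 1, 2, 3, 80)] with period length k = 14.
k is even, so the fundamental solution of x^2 - 1624y^2 = 1 is (p_{k-1}, q_{k-1}) = (p_13, q_13); compute convergents through index 13.
Convergents (p_i = a_i*p_{i-1} + p_{i-2}, q_i = a_i*q_{i-1} + q_{i-2} with p_{-2}=0, p_{-1}=1, q_{-2}=1, q_{-1}=0):
  i=0: a_0=40, p_0 = 40*1 + 0 = 40, q_0 = 40*0 + 1 = 1.
  i=1: a_1=3, p_1 = 3*40 + 1 = 121, q_1 = 3*1 + 0 = 3.
  i=2: a_2=2, p_2 = 2*121 + 40 = 282, q_2 = 2*3 + 1 = 7.
  i=3: a_3=1, p_3 = 1*282 + 121 = 403, q_3 = 1*7 + 3 = 10.
  i=4: a_4=8, p_4 = 8*403 + 282 = 3506, q_4 = 8*10 + 7 = 87.
  i=5: a_5=3, p_5 = 3*3506 + 403 = 10921, q_5 = 3*87 + 10 = 271.
  i=6: a_6=1, p_6 = 1*10921 + 3506 = 14427, q_6 = 1*271 + 87 = 358.
  i=7: a_7=10, p_7 = 10*14427 + 10921 = 155191, q_7 = 10*358 + 271 = 3851.
  i=8: a_8=1, p_8 = 1*155191 + 14427 = 169618, q_8 = 1*3851 + 358 = 4209.
  i=9: a_9=3, p_9 = 3*169618 + 155191 = 664045, q_9 = 3*4209 + 3851 = 16478.
  i=10: a_10=8, p_10 = 8*664045 + 169618 = 5481978, q_10 = 8*16478 + 4209 = 136033.
  i=11: a_11=1, p_11 = 1*5481978 + 664045 = 6146023, q_11 = 1*136033 + 16478 = 152511.
  i=12: a_12=2, p_12 = 2*6146023 + 5481978 = 17774024, q_12 = 2*152511 + 136033 = 441055.
  i=13: a_13=3, p_13 = 3*17774024 + 6146023 = 59468095, q_13 = 3*441055 + 152511 = 1475676.
Check: 59468095^2 - 1624*1475676^2 = 3536454322929025 - 3536454322929024 = 1, so (x, y) = (59468095, 1475676) solves the equation, and by the theorem it is the least positive solution.

(x, y) = (59468095, 1475676)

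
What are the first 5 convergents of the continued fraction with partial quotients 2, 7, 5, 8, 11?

Using the convergent recurrence p_i = a_i*p_{i-1} + p_{i-2}, q_i = a_i*q_{i-1} + q_{i-2} with p_{-2}=0, p_{-1}=1, q_{-2}=1, q_{-1}=0:
  i=0: a_0=2, p_0 = 2*1 + 0 = 2, q_0 = 2*0 + 1 = 1.
  i=1: a_1=7, p_1 = 7*2 + 1 = 15, q_1 = 7*1 + 0 = 7.
  i=2: a_2=5, p_2 = 5*15 + 2 = 77, q_2 = 5*7 + 1 = 36.
  i=3: a_3=8, p_3 = 8*77 + 15 = 631, q_3 = 8*36 + 7 = 295.
  i=4: a_4=11, p_4 = 11*631 + 77 = 7018, q_4 = 11*295 + 36 = 3281.

2/1, 15/7, 77/36, 631/295, 7018/3281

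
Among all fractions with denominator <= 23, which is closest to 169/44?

73/19

Expand x = 169/44 as a continued fraction with the Euclidean algorithm:
  169 = 3*44 + 37, so a_0 = 3.
  44 = 1*37 + 7, so a_1 = 1.
  37 = 5*7 + 2, so a_2 = 5.
  7 = 3*2 + 1, so a_3 = 3.
  2 = 2*1 + 0, so a_4 = 2.
so x = [3; 1, 5, 3, 2].
Convergents (p_i = a_i*p_{i-1} + p_{i-2}, q_i = a_i*q_{i-1} + q_{i-2} with p_{-2}=0, p_{-1}=1, q_{-2}=1, q_{-1}=0), until the denominator exceeds 23:
  i=0: a_0=3, p_0 = 3*1 + 0 = 3, q_0 = 3*0 + 1 = 1.
  i=1: a_1=1, p_1 = 1*3 + 1 = 4, q_1 = 1*1 + 0 = 1.
  i=2: a_2=5, p_2 = 5*4 + 3 = 23, q_2 = 5*1 + 1 = 6.
  i=3: a_3=3, p_3 = 3*23 + 4 = 73, q_3 = 3*6 + 1 = 19.
  i=4: a_4=2, p_4 = 2*73 + 23 = 169, q_4 = 2*19 + 6 = 44.
q_4 = 44 > 23, so the last convergent with denominator <= 23 is p_3/q_3 = 73/19.
The closest fraction with denominator <= 23 is either p_3/q_3 or the intermediate fraction (k*p_3 + p_2)/(k*q_3 + q_2) with the largest k >= 1 whose denominator stays <= 23; these approach x as k grows, and every other convergent or intermediate fraction in range is farther away.
Largest k: floor((23 - q_2)/q_3) = floor((23 - 6)/19) = 0.
Since k = 0, no intermediate fraction beyond p_3/q_3 has denominator <= 23, so the convergent 73/19 is the closest (its error is |169*19 - 73*44|/(44*19) = 1/836).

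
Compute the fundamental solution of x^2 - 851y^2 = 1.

First expand sqrt(851) as a continued fraction. With x_i = (sqrt(851) + m_i)/d_i and (m_0, d_0) = (0, 1): a_0 = floor(sqrt(851)) = 29, since 29^2 = 841 <= 851 < 900 = 30^2.
Iterate m_{i+1} = d_i*a_i - m_i, d_{i+1} = (851 - m_{i+1}^2)/d_i, a_{i+1} = floor((a_0 + m_{i+1})/d_{i+1}):
  m_1 = 1*29 - 0 = 29, d_1 = (851 - 29^2)/1 = 10/1 = 10, a_1 = floor((29 + 29)/10) = 5.
  m_2 = 10*5 - 29 = 21, d_2 = (851 - 21^2)/10 = 410/10 = 41, a_2 = floor((29 + 21)/41) = 1.
  m_3 = 41*1 - 21 = 20, d_3 = (851 - 20^2)/41 = 451/41 = 11, a_3 = floor((29 + 20)/11) = 4.
  m_4 = 11*4 - 20 = 24, d_4 = (851 - 24^2)/11 = 275/11 = 25, a_4 = floor((29 + 24)/25) = 2.
  m_5 = 25*2 - 24 = 26, d_5 = (851 - 26^2)/25 = 175/25 = 7, a_5 = floor((29 + 26)/7) = 7.
  m_6 = 7*7 - 26 = 23, d_6 = (851 - 23^2)/7 = 322/7 = 46, a_6 = floor((29 + 23)/46) = 1.
  m_7 = 46*1 - 23 = 23, d_7 = (851 - 23^2)/46 = 322/46 = 7, a_7 = floor((29 + 23)/7) = 7.
  m_8 = 7*7 - 23 = 26, d_8 = (851 - 26^2)/7 = 175/7 = 25, a_8 = floor((29 + 26)/25) = 2.
  m_9 = 25*2 - 26 = 24, d_9 = (851 - 24^2)/25 = 275/25 = 11, a_9 = floor((29 + 24)/11) = 4.
  m_10 = 11*4 - 24 = 20, d_10 = (851 - 20^2)/11 = 451/11 = 41, a_10 = floor((29 + 20)/41) = 1.
  m_11 = 41*1 - 20 = 21, d_11 = (851 - 21^2)/41 = 410/41 = 10, a_11 = floor((29 + 21)/10) = 5.
  m_12 = 10*5 - 21 = 29, d_12 = (851 - 29^2)/10 = 10/10 = 1, a_12 = floor((29 + 29)/1) = 58.
  m_13 = 1*58 - 29 = 29, d_13 = (851 - 29^2)/1 = 10/1 = 10: (m_13, d_13) = (m_1, d_1) = (29, 10), so from here the quotients repeat a_1, ..., a_12; the period length is 12.
So sqrt(851) = [29; (5, 1, 4, 2, 7, 1, 7, 2, 4, 1, 5, 58)] with period length k = 12.
k is even, so the fundamental solution of x^2 - 851y^2 = 1 is (p_{k-1}, q_{k-1}) = (p_11, q_11); compute convergents through index 11.
Convergents (p_i = a_i*p_{i-1} + p_{i-2}, q_i = a_i*q_{i-1} + q_{i-2} with p_{-2}=0, p_{-1}=1, q_{-2}=1, q_{-1}=0):
  i=0: a_0=29, p_0 = 29*1 + 0 = 29, q_0 = 29*0 + 1 = 1.
  i=1: a_1=5, p_1 = 5*29 + 1 = 146, q_1 = 5*1 + 0 = 5.
  i=2: a_2=1, p_2 = 1*146 + 29 = 175, q_2 = 1*5 + 1 = 6.
  i=3: a_3=4, p_3 = 4*175 + 146 = 846, q_3 = 4*6 + 5 = 29.
  i=4: a_4=2, p_4 = 2*846 + 175 = 1867, q_4 = 2*29 + 6 = 64.
  i=5: a_5=7, p_5 = 7*1867 + 846 = 13915, q_5 = 7*64 + 29 = 477.
  i=6: a_6=1, p_6 = 1*13915 + 1867 = 15782, q_6 = 1*477 + 64 = 541.
  i=7: a_7=7, p_7 = 7*15782 + 13915 = 124389, q_7 = 7*541 + 477 = 4264.
  i=8: a_8=2, p_8 = 2*124389 + 15782 = 264560, q_8 = 2*4264 + 541 = 9069.
  i=9: a_9=4, p_9 = 4*264560 + 124389 = 1182629, q_9 = 4*9069 + 4264 = 40540.
  i=10: a_10=1, p_10 = 1*1182629 + 264560 = 1447189, q_10 = 1*40540 + 9069 = 49609.
  i=11: a_11=5, p_11 = 5*1447189 + 1182629 = 8418574, q_11 = 5*49609 + 40540 = 288585.
Check: 8418574^2 - 851*288585^2 = 70872388193476 - 70872388193475 = 1, so (x, y) = (8418574, 288585) solves the equation, and by the theorem it is the least positive solution.

(x, y) = (8418574, 288585)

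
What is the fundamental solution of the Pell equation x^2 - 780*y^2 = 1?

(x, y) = (391, 14)

First expand sqrt(780) as a continued fraction. With x_i = (sqrt(780) + m_i)/d_i and (m_0, d_0) = (0, 1): a_0 = floor(sqrt(780)) = 27, since 27^2 = 729 <= 780 < 784 = 28^2.
Iterate m_{i+1} = d_i*a_i - m_i, d_{i+1} = (780 - m_{i+1}^2)/d_i, a_{i+1} = floor((a_0 + m_{i+1})/d_{i+1}):
  m_1 = 1*27 - 0 = 27, d_1 = (780 - 27^2)/1 = 51/1 = 51, a_1 = floor((27 + 27)/51) = 1.
  m_2 = 51*1 - 27 = 24, d_2 = (780 - 24^2)/51 = 204/51 = 4, a_2 = floor((27 + 24)/4) = 12.
  m_3 = 4*12 - 24 = 24, d_3 = (780 - 24^2)/4 = 204/4 = 51, a_3 = floor((27 + 24)/51) = 1.
  m_4 = 51*1 - 24 = 27, d_4 = (780 - 27^2)/51 = 51/51 = 1, a_4 = floor((27 + 27)/1) = 54.
  m_5 = 1*54 - 27 = 27, d_5 = (780 - 27^2)/1 = 51/1 = 51: (m_5, d_5) = (m_1, d_1) = (27, 51), so from here the quotients repeat a_1, ..., a_4; the period length is 4.
So sqrt(780) = [27; (1, 12, 1, 54)] with period length k = 4.
k is even, so the fundamental solution of x^2 - 780y^2 = 1 is (p_{k-1}, q_{k-1}) = (p_3, q_3); compute convergents through index 3.
Convergents (p_i = a_i*p_{i-1} + p_{i-2}, q_i = a_i*q_{i-1} + q_{i-2} with p_{-2}=0, p_{-1}=1, q_{-2}=1, q_{-1}=0):
  i=0: a_0=27, p_0 = 27*1 + 0 = 27, q_0 = 27*0 + 1 = 1.
  i=1: a_1=1, p_1 = 1*27 + 1 = 28, q_1 = 1*1 + 0 = 1.
  i=2: a_2=12, p_2 = 12*28 + 27 = 363, q_2 = 12*1 + 1 = 13.
  i=3: a_3=1, p_3 = 1*363 + 28 = 391, q_3 = 1*13 + 1 = 14.
Check: 391^2 - 780*14^2 = 152881 - 152880 = 1, so (x, y) = (391, 14) solves the equation, and by the theorem it is the least positive solution.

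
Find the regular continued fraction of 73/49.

Run the Euclidean algorithm on 73 and 49; the successive quotients are the partial quotients a_0, a_1, ... (each step inverts the fractional part left over by the previous one):
  73 = 1*49 + 24, so a_0 = 1.
  49 = 2*24 + 1, so a_1 = 2.
  24 = 24*1 + 0, so a_2 = 24.
The remainder reaches 0 after 3 divisions, so the expansion has 3 partial quotients, read off in order.

[1; 2, 24]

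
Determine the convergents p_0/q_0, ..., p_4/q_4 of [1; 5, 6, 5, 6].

1/1, 6/5, 37/31, 191/160, 1183/991

Using the convergent recurrence p_i = a_i*p_{i-1} + p_{i-2}, q_i = a_i*q_{i-1} + q_{i-2} with p_{-2}=0, p_{-1}=1, q_{-2}=1, q_{-1}=0:
  i=0: a_0=1, p_0 = 1*1 + 0 = 1, q_0 = 1*0 + 1 = 1.
  i=1: a_1=5, p_1 = 5*1 + 1 = 6, q_1 = 5*1 + 0 = 5.
  i=2: a_2=6, p_2 = 6*6 + 1 = 37, q_2 = 6*5 + 1 = 31.
  i=3: a_3=5, p_3 = 5*37 + 6 = 191, q_3 = 5*31 + 5 = 160.
  i=4: a_4=6, p_4 = 6*191 + 37 = 1183, q_4 = 6*160 + 31 = 991.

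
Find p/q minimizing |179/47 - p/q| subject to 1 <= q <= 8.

Expand x = 179/47 as a continued fraction with the Euclidean algorithm:
  179 = 3*47 + 38, so a_0 = 3.
  47 = 1*38 + 9, so a_1 = 1.
  38 = 4*9 + 2, so a_2 = 4.
  9 = 4*2 + 1, so a_3 = 4.
  2 = 2*1 + 0, so a_4 = 2.
so x = [3; 1, 4, 4, 2].
Convergents (p_i = a_i*p_{i-1} + p_{i-2}, q_i = a_i*q_{i-1} + q_{i-2} with p_{-2}=0, p_{-1}=1, q_{-2}=1, q_{-1}=0), until the denominator exceeds 8:
  i=0: a_0=3, p_0 = 3*1 + 0 = 3, q_0 = 3*0 + 1 = 1.
  i=1: a_1=1, p_1 = 1*3 + 1 = 4, q_1 = 1*1 + 0 = 1.
  i=2: a_2=4, p_2 = 4*4 + 3 = 19, q_2 = 4*1 + 1 = 5.
  i=3: a_3=4, p_3 = 4*19 + 4 = 80, q_3 = 4*5 + 1 = 21.
q_3 = 21 > 8, so the last convergent with denominator <= 8 is p_2/q_2 = 19/5.
The closest fraction with denominator <= 8 is either p_2/q_2 or the intermediate fraction (k*p_2 + p_1)/(k*q_2 + q_1) with the largest k >= 1 whose denominator stays <= 8; these approach x as k grows, and every other convergent or intermediate fraction in range is farther away.
Largest k: floor((8 - q_1)/q_2) = floor((8 - 1)/5) = 1.
That gives (1*19 + 4)/(1*5 + 1) = 23/6.
Compare the errors: |x - 19/5| = |179*5 - 19*47|/(47*5) = 2/235, and |x - 23/6| = |179*6 - 23*47|/(47*6) = 7/282.
Cross-multiplying, 2*282 = 564 < 1645 = 7*235, so 2/235 is smaller: the convergent 19/5 is closer to x than 23/6.

19/5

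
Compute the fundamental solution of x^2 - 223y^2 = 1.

(x, y) = (224, 15)

First expand sqrt(223) as a continued fraction. With x_i = (sqrt(223) + m_i)/d_i and (m_0, d_0) = (0, 1): a_0 = floor(sqrt(223)) = 14, since 14^2 = 196 <= 223 < 225 = 15^2.
Iterate m_{i+1} = d_i*a_i - m_i, d_{i+1} = (223 - m_{i+1}^2)/d_i, a_{i+1} = floor((a_0 + m_{i+1})/d_{i+1}):
  m_1 = 1*14 - 0 = 14, d_1 = (223 - 14^2)/1 = 27/1 = 27, a_1 = floor((14 + 14)/27) = 1.
  m_2 = 27*1 - 14 = 13, d_2 = (223 - 13^2)/27 = 54/27 = 2, a_2 = floor((14 + 13)/2) = 13.
  m_3 = 2*13 - 13 = 13, d_3 = (223 - 13^2)/2 = 54/2 = 27, a_3 = floor((14 + 13)/27) = 1.
  m_4 = 27*1 - 13 = 14, d_4 = (223 - 14^2)/27 = 27/27 = 1, a_4 = floor((14 + 14)/1) = 28.
  m_5 = 1*28 - 14 = 14, d_5 = (223 - 14^2)/1 = 27/1 = 27: (m_5, d_5) = (m_1, d_1) = (14, 27), so from here the quotients repeat a_1, ..., a_4; the period length is 4.
So sqrt(223) = [14; (1, 13, 1, 28)] with period length k = 4.
k is even, so the fundamental solution of x^2 - 223y^2 = 1 is (p_{k-1}, q_{k-1}) = (p_3, q_3); compute convergents through index 3.
Convergents (p_i = a_i*p_{i-1} + p_{i-2}, q_i = a_i*q_{i-1} + q_{i-2} with p_{-2}=0, p_{-1}=1, q_{-2}=1, q_{-1}=0):
  i=0: a_0=14, p_0 = 14*1 + 0 = 14, q_0 = 14*0 + 1 = 1.
  i=1: a_1=1, p_1 = 1*14 + 1 = 15, q_1 = 1*1 + 0 = 1.
  i=2: a_2=13, p_2 = 13*15 + 14 = 209, q_2 = 13*1 + 1 = 14.
  i=3: a_3=1, p_3 = 1*209 + 15 = 224, q_3 = 1*14 + 1 = 15.
Check: 224^2 - 223*15^2 = 50176 - 50175 = 1, so (x, y) = (224, 15) solves the equation, and by the theorem it is the least positive solution.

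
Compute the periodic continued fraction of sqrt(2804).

Write x_i = (sqrt(2804) + m_i)/d_i with (m_0, d_0) = (0, 1). a_0 = floor(sqrt(2804)) = 52, since 52^2 = 2704 <= 2804 < 2809 = 53^2.
Iterate m_{i+1} = d_i*a_i - m_i, d_{i+1} = (2804 - m_{i+1}^2)/d_i, a_{i+1} = floor((a_0 + m_{i+1})/d_{i+1}):
  m_1 = 1*52 - 0 = 52, d_1 = (2804 - 52^2)/1 = 100/1 = 100, a_1 = floor((52 + 52)/100) = 1.
  m_2 = 100*1 - 52 = 48, d_2 = (2804 - 48^2)/100 = 500/100 = 5, a_2 = floor((52 + 48)/5) = 20.
  m_3 = 5*20 - 48 = 52, d_3 = (2804 - 52^2)/5 = 100/5 = 20, a_3 = floor((52 + 52)/20) = 5.
  m_4 = 20*5 - 52 = 48, d_4 = (2804 - 48^2)/20 = 500/20 = 25, a_4 = floor((52 + 48)/25) = 4.
  m_5 = 25*4 - 48 = 52, d_5 = (2804 - 52^2)/25 = 100/25 = 4, a_5 = floor((52 + 52)/4) = 26.
  m_6 = 4*26 - 52 = 52, d_6 = (2804 - 52^2)/4 = 100/4 = 25, a_6 = floor((52 + 52)/25) = 4.
  m_7 = 25*4 - 52 = 48, d_7 = (2804 - 48^2)/25 = 500/25 = 20, a_7 = floor((52 + 48)/20) = 5.
  m_8 = 20*5 - 48 = 52, d_8 = (2804 - 52^2)/20 = 100/20 = 5, a_8 = floor((52 + 52)/5) = 20.
  m_9 = 5*20 - 52 = 48, d_9 = (2804 - 48^2)/5 = 500/5 = 100, a_9 = floor((52 + 48)/100) = 1.
  m_10 = 100*1 - 48 = 52, d_10 = (2804 - 52^2)/100 = 100/100 = 1, a_10 = floor((52 + 52)/1) = 104.
  m_11 = 1*104 - 52 = 52, d_11 = (2804 - 52^2)/1 = 100/1 = 100: (m_11, d_11) = (m_1, d_1) = (52, 100), so from here the quotients repeat a_1, ..., a_10; the period length is 10.
Hence the expansion of sqrt(2804) is a_0 = 52 followed by the repeating block 1, 20, 5, 4, 26, 4, 5, 20, 1, 104 (period 10).

[52; (1, 20, 5, 4, 26, 4, 5, 20, 1, 104)]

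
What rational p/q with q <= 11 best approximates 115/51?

9/4

Expand x = 115/51 as a continued fraction with the Euclidean algorithm:
  115 = 2*51 + 13, so a_0 = 2.
  51 = 3*13 + 12, so a_1 = 3.
  13 = 1*12 + 1, so a_2 = 1.
  12 = 12*1 + 0, so a_3 = 12.
so x = [2; 3, 1, 12].
Convergents (p_i = a_i*p_{i-1} + p_{i-2}, q_i = a_i*q_{i-1} + q_{i-2} with p_{-2}=0, p_{-1}=1, q_{-2}=1, q_{-1}=0), until the denominator exceeds 11:
  i=0: a_0=2, p_0 = 2*1 + 0 = 2, q_0 = 2*0 + 1 = 1.
  i=1: a_1=3, p_1 = 3*2 + 1 = 7, q_1 = 3*1 + 0 = 3.
  i=2: a_2=1, p_2 = 1*7 + 2 = 9, q_2 = 1*3 + 1 = 4.
  i=3: a_3=12, p_3 = 12*9 + 7 = 115, q_3 = 12*4 + 3 = 51.
q_3 = 51 > 11, so the last convergent with denominator <= 11 is p_2/q_2 = 9/4.
The closest fraction with denominator <= 11 is either p_2/q_2 or the intermediate fraction (k*p_2 + p_1)/(k*q_2 + q_1) with the largest k >= 1 whose denominator stays <= 11; these approach x as k grows, and every other convergent or intermediate fraction in range is farther away.
Largest k: floor((11 - q_1)/q_2) = floor((11 - 3)/4) = 2.
That gives (2*9 + 7)/(2*4 + 3) = 25/11.
Compare the errors: |x - 9/4| = |115*4 - 9*51|/(51*4) = 1/204, and |x - 25/11| = |115*11 - 25*51|/(51*11) = 10/561.
Cross-multiplying, 1*561 = 561 < 2040 = 10*204, so 1/204 is smaller: the convergent 9/4 is closer to x than 25/11.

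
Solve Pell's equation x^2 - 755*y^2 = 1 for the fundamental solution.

First expand sqrt(755) as a continued fraction. With x_i = (sqrt(755) + m_i)/d_i and (m_0, d_0) = (0, 1): a_0 = floor(sqrt(755)) = 27, since 27^2 = 729 <= 755 < 784 = 28^2.
Iterate m_{i+1} = d_i*a_i - m_i, d_{i+1} = (755 - m_{i+1}^2)/d_i, a_{i+1} = floor((a_0 + m_{i+1})/d_{i+1}):
  m_1 = 1*27 - 0 = 27, d_1 = (755 - 27^2)/1 = 26/1 = 26, a_1 = floor((27 + 27)/26) = 2.
  m_2 = 26*2 - 27 = 25, d_2 = (755 - 25^2)/26 = 130/26 = 5, a_2 = floor((27 + 25)/5) = 10.
  m_3 = 5*10 - 25 = 25, d_3 = (755 - 25^2)/5 = 130/5 = 26, a_3 = floor((27 + 25)/26) = 2.
  m_4 = 26*2 - 25 = 27, d_4 = (755 - 27^2)/26 = 26/26 = 1, a_4 = floor((27 + 27)/1) = 54.
  m_5 = 1*54 - 27 = 27, d_5 = (755 - 27^2)/1 = 26/1 = 26: (m_5, d_5) = (m_1, d_1) = (27, 26), so from here the quotients repeat a_1, ..., a_4; the period length is 4.
So sqrt(755) = [27; (2, 10, 2, 54)] with period length k = 4.
k is even, so the fundamental solution of x^2 - 755y^2 = 1 is (p_{k-1}, q_{k-1}) = (p_3, q_3); compute convergents through index 3.
Convergents (p_i = a_i*p_{i-1} + p_{i-2}, q_i = a_i*q_{i-1} + q_{i-2} with p_{-2}=0, p_{-1}=1, q_{-2}=1, q_{-1}=0):
  i=0: a_0=27, p_0 = 27*1 + 0 = 27, q_0 = 27*0 + 1 = 1.
  i=1: a_1=2, p_1 = 2*27 + 1 = 55, q_1 = 2*1 + 0 = 2.
  i=2: a_2=10, p_2 = 10*55 + 27 = 577, q_2 = 10*2 + 1 = 21.
  i=3: a_3=2, p_3 = 2*577 + 55 = 1209, q_3 = 2*21 + 2 = 44.
Check: 1209^2 - 755*44^2 = 1461681 - 1461680 = 1, so (x, y) = (1209, 44) solves the equation, and by the theorem it is the least positive solution.

(x, y) = (1209, 44)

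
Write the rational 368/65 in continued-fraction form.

Run the Euclidean algorithm on 368 and 65; the successive quotients are the partial quotients a_0, a_1, ... (each step inverts the fractional part left over by the previous one):
  368 = 5*65 + 43, so a_0 = 5.
  65 = 1*43 + 22, so a_1 = 1.
  43 = 1*22 + 21, so a_2 = 1.
  22 = 1*21 + 1, so a_3 = 1.
  21 = 21*1 + 0, so a_4 = 21.
The remainder reaches 0 after 5 divisions, so the expansion has 5 partial quotients, read off in order.

[5; 1, 1, 1, 21]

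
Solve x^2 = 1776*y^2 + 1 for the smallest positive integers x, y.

First expand sqrt(1776) as a continued fraction. With x_i = (sqrt(1776) + m_i)/d_i and (m_0, d_0) = (0, 1): a_0 = floor(sqrt(1776)) = 42, since 42^2 = 1764 <= 1776 < 1849 = 43^2.
Iterate m_{i+1} = d_i*a_i - m_i, d_{i+1} = (1776 - m_{i+1}^2)/d_i, a_{i+1} = floor((a_0 + m_{i+1})/d_{i+1}):
  m_1 = 1*42 - 0 = 42, d_1 = (1776 - 42^2)/1 = 12/1 = 12, a_1 = floor((42 + 42)/12) = 7.
  m_2 = 12*7 - 42 = 42, d_2 = (1776 - 42^2)/12 = 12/12 = 1, a_2 = floor((42 + 42)/1) = 84.
  m_3 = 1*84 - 42 = 42, d_3 = (1776 - 42^2)/1 = 12/1 = 12: (m_3, d_3) = (m_1, d_1) = (42, 12), so from here the quotients repeat a_1, a_2; the period length is 2.
So sqrt(1776) = [42; (7, 84)] with period length k = 2.
k is even, so the fundamental solution of x^2 - 1776y^2 = 1 is (p_{k-1}, q_{k-1}) = (p_1, q_1); compute convergents through index 1.
Convergents (p_i = a_i*p_{i-1} + p_{i-2}, q_i = a_i*q_{i-1} + q_{i-2} with p_{-2}=0, p_{-1}=1, q_{-2}=1, q_{-1}=0):
  i=0: a_0=42, p_0 = 42*1 + 0 = 42, q_0 = 42*0 + 1 = 1.
  i=1: a_1=7, p_1 = 7*42 + 1 = 295, q_1 = 7*1 + 0 = 7.
Check: 295^2 - 1776*7^2 = 87025 - 87024 = 1, so (x, y) = (295, 7) solves the equation, and by the theorem it is the least positive solution.

(x, y) = (295, 7)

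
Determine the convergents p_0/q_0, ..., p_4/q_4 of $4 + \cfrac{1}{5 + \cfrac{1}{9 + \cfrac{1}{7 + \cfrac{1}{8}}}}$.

4/1, 21/5, 193/46, 1372/327, 11169/2662

Using the convergent recurrence p_i = a_i*p_{i-1} + p_{i-2}, q_i = a_i*q_{i-1} + q_{i-2} with p_{-2}=0, p_{-1}=1, q_{-2}=1, q_{-1}=0:
  i=0: a_0=4, p_0 = 4*1 + 0 = 4, q_0 = 4*0 + 1 = 1.
  i=1: a_1=5, p_1 = 5*4 + 1 = 21, q_1 = 5*1 + 0 = 5.
  i=2: a_2=9, p_2 = 9*21 + 4 = 193, q_2 = 9*5 + 1 = 46.
  i=3: a_3=7, p_3 = 7*193 + 21 = 1372, q_3 = 7*46 + 5 = 327.
  i=4: a_4=8, p_4 = 8*1372 + 193 = 11169, q_4 = 8*327 + 46 = 2662.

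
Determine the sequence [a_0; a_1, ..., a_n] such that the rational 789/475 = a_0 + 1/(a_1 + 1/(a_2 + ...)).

[1; 1, 1, 1, 19, 8]

Run the Euclidean algorithm on 789 and 475; the successive quotients are the partial quotients a_0, a_1, ... (each step inverts the fractional part left over by the previous one):
  789 = 1*475 + 314, so a_0 = 1.
  475 = 1*314 + 161, so a_1 = 1.
  314 = 1*161 + 153, so a_2 = 1.
  161 = 1*153 + 8, so a_3 = 1.
  153 = 19*8 + 1, so a_4 = 19.
  8 = 8*1 + 0, so a_5 = 8.
The remainder reaches 0 after 6 divisions, so the expansion has 6 partial quotients, read off in order.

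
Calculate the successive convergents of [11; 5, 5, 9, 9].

11/1, 56/5, 291/26, 2675/239, 24366/2177

Using the convergent recurrence p_i = a_i*p_{i-1} + p_{i-2}, q_i = a_i*q_{i-1} + q_{i-2} with p_{-2}=0, p_{-1}=1, q_{-2}=1, q_{-1}=0:
  i=0: a_0=11, p_0 = 11*1 + 0 = 11, q_0 = 11*0 + 1 = 1.
  i=1: a_1=5, p_1 = 5*11 + 1 = 56, q_1 = 5*1 + 0 = 5.
  i=2: a_2=5, p_2 = 5*56 + 11 = 291, q_2 = 5*5 + 1 = 26.
  i=3: a_3=9, p_3 = 9*291 + 56 = 2675, q_3 = 9*26 + 5 = 239.
  i=4: a_4=9, p_4 = 9*2675 + 291 = 24366, q_4 = 9*239 + 26 = 2177.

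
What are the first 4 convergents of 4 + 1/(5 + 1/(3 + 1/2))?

4/1, 21/5, 67/16, 155/37

Using the convergent recurrence p_i = a_i*p_{i-1} + p_{i-2}, q_i = a_i*q_{i-1} + q_{i-2} with p_{-2}=0, p_{-1}=1, q_{-2}=1, q_{-1}=0:
  i=0: a_0=4, p_0 = 4*1 + 0 = 4, q_0 = 4*0 + 1 = 1.
  i=1: a_1=5, p_1 = 5*4 + 1 = 21, q_1 = 5*1 + 0 = 5.
  i=2: a_2=3, p_2 = 3*21 + 4 = 67, q_2 = 3*5 + 1 = 16.
  i=3: a_3=2, p_3 = 2*67 + 21 = 155, q_3 = 2*16 + 5 = 37.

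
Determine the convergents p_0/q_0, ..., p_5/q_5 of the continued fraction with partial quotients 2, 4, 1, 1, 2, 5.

Using the convergent recurrence p_i = a_i*p_{i-1} + p_{i-2}, q_i = a_i*q_{i-1} + q_{i-2} with p_{-2}=0, p_{-1}=1, q_{-2}=1, q_{-1}=0:
  i=0: a_0=2, p_0 = 2*1 + 0 = 2, q_0 = 2*0 + 1 = 1.
  i=1: a_1=4, p_1 = 4*2 + 1 = 9, q_1 = 4*1 + 0 = 4.
  i=2: a_2=1, p_2 = 1*9 + 2 = 11, q_2 = 1*4 + 1 = 5.
  i=3: a_3=1, p_3 = 1*11 + 9 = 20, q_3 = 1*5 + 4 = 9.
  i=4: a_4=2, p_4 = 2*20 + 11 = 51, q_4 = 2*9 + 5 = 23.
  i=5: a_5=5, p_5 = 5*51 + 20 = 275, q_5 = 5*23 + 9 = 124.

2/1, 9/4, 11/5, 20/9, 51/23, 275/124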